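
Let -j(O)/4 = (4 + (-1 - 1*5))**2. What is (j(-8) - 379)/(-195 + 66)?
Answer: 395/129 ≈ 3.0620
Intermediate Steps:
j(O) = -16 (j(O) = -4*(4 + (-1 - 1*5))**2 = -4*(4 + (-1 - 5))**2 = -4*(4 - 6)**2 = -4*(-2)**2 = -4*4 = -16)
(j(-8) - 379)/(-195 + 66) = (-16 - 379)/(-195 + 66) = -395/(-129) = -395*(-1/129) = 395/129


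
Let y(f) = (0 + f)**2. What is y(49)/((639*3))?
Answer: 2401/1917 ≈ 1.2525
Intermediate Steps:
y(f) = f**2
y(49)/((639*3)) = 49**2/((639*3)) = 2401/1917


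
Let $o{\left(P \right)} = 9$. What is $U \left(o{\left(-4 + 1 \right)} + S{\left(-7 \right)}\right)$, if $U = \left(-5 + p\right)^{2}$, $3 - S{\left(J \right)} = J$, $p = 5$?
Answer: $0$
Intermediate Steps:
$S{\left(J \right)} = 3 - J$
$U = 0$ ($U = \left(-5 + 5\right)^{2} = 0^{2} = 0$)
$U \left(o{\left(-4 + 1 \right)} + S{\left(-7 \right)}\right) = 0 \left(9 + \left(3 - -7\right)\right) = 0 \left(9 + \left(3 + 7\right)\right) = 0 \left(9 + 10\right) = 0 \cdot 19 = 0$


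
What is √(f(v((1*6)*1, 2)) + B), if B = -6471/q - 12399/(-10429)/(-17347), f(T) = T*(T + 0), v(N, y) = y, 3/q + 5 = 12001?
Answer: I*√846877563067476854187329/180911863 ≈ 5086.8*I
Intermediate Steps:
q = 3/11996 (q = 3/(-5 + 12001) = 3/11996 ≈ 0.00025008)
f(T) = T² (f(T) = T*T = T²)
B = -4681161754350435/180911863 (B = -6471/3/11996 - 12399/(-10429)/(-17347) = -6471*11996/3 - 12399*(-1/10429)*(-1/17347) = -25875372 + (12399/10429)*(-1/17347) = -25875372 - 12399/180911863 = -4681161754350435/180911863 ≈ -2.5875e+7)
√(f(v((1*6)*1, 2)) + B) = √(2² - 4681161754350435/180911863) = √(4 - 4681161754350435/180911863) = √(-4681161030702983/180911863) = I*√846877563067476854187329/180911863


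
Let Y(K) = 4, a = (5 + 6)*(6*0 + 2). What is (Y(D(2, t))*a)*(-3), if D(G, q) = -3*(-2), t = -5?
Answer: -264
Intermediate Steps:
D(G, q) = 6
a = 22 (a = 11*(0 + 2) = 11*2 = 22)
(Y(D(2, t))*a)*(-3) = (4*22)*(-3) = 88*(-3) = -264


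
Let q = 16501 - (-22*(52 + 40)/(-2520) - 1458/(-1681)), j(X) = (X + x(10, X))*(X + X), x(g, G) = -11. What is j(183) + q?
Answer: 42070670732/529515 ≈ 79451.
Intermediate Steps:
j(X) = 2*X*(-11 + X) (j(X) = (X - 11)*(X + X) = (-11 + X)*(2*X) = 2*X*(-11 + X))
q = 8736642452/529515 (q = 16501 - (-22*92*(-1/2520) - 1458*(-1/1681)) = 16501 - (-2024*(-1/2520) + 1458/1681) = 16501 - (253/315 + 1458/1681) = 16501 - 1*884563/529515 = 16501 - 884563/529515 = 8736642452/529515 ≈ 16499.)
j(183) + q = 2*183*(-11 + 183) + 8736642452/529515 = 2*183*172 + 8736642452/529515 = 62952 + 8736642452/529515 = 42070670732/529515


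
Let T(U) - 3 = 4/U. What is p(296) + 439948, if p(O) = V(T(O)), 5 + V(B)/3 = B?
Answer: 32555711/74 ≈ 4.3994e+5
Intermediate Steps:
T(U) = 3 + 4/U
V(B) = -15 + 3*B
p(O) = -6 + 12/O (p(O) = -15 + 3*(3 + 4/O) = -15 + (9 + 12/O) = -6 + 12/O)
p(296) + 439948 = (-6 + 12/296) + 439948 = (-6 + 12*(1/296)) + 439948 = (-6 + 3/74) + 439948 = -441/74 + 439948 = 32555711/74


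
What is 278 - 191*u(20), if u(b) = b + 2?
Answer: -3924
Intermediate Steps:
u(b) = 2 + b
278 - 191*u(20) = 278 - 191*(2 + 20) = 278 - 191*22 = 278 - 4202 = -3924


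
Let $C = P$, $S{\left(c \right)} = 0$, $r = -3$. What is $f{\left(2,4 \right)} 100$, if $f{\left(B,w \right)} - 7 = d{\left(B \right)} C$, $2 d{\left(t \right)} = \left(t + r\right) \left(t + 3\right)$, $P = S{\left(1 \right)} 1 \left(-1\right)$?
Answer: $700$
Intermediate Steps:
$P = 0$ ($P = 0 \cdot 1 \left(-1\right) = 0 \left(-1\right) = 0$)
$d{\left(t \right)} = \frac{\left(-3 + t\right) \left(3 + t\right)}{2}$ ($d{\left(t \right)} = \frac{\left(t - 3\right) \left(t + 3\right)}{2} = \frac{\left(-3 + t\right) \left(3 + t\right)}{2}$)
$C = 0$
$f{\left(B,w \right)} = 7$ ($f{\left(B,w \right)} = 7 + \left(- \frac{9}{2} + \frac{B^{2}}{2}\right) 0 = 7 + 0 = 7$)
$f{\left(2,4 \right)} 100 = 7 \cdot 100 = 700$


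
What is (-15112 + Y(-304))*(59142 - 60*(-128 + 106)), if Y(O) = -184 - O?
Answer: -906446304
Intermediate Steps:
(-15112 + Y(-304))*(59142 - 60*(-128 + 106)) = (-15112 + (-184 - 1*(-304)))*(59142 - 60*(-128 + 106)) = (-15112 + (-184 + 304))*(59142 - 60*(-22)) = (-15112 + 120)*(59142 + 1320) = -14992*60462 = -906446304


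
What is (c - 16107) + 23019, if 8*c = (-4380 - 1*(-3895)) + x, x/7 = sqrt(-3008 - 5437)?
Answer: 54811/8 + 7*I*sqrt(8445)/8 ≈ 6851.4 + 80.41*I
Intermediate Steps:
x = 7*I*sqrt(8445) (x = 7*sqrt(-3008 - 5437) = 7*sqrt(-8445) = 7*(I*sqrt(8445)) = 7*I*sqrt(8445) ≈ 643.28*I)
c = -485/8 + 7*I*sqrt(8445)/8 (c = ((-4380 - 1*(-3895)) + 7*I*sqrt(8445))/8 = ((-4380 + 3895) + 7*I*sqrt(8445))/8 = (-485 + 7*I*sqrt(8445))/8 = -485/8 + 7*I*sqrt(8445)/8 ≈ -60.625 + 80.41*I)
(c - 16107) + 23019 = ((-485/8 + 7*I*sqrt(8445)/8) - 16107) + 23019 = (-129341/8 + 7*I*sqrt(8445)/8) + 23019 = 54811/8 + 7*I*sqrt(8445)/8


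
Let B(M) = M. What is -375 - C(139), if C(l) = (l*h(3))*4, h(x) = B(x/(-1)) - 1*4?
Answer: 3517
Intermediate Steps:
h(x) = -4 - x (h(x) = x/(-1) - 1*4 = x*(-1) - 4 = -x - 4 = -4 - x)
C(l) = -28*l (C(l) = (l*(-4 - 1*3))*4 = (l*(-4 - 3))*4 = (l*(-7))*4 = -7*l*4 = -28*l)
-375 - C(139) = -375 - (-28)*139 = -375 - 1*(-3892) = -375 + 3892 = 3517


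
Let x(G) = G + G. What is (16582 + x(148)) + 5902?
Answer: 22780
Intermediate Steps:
x(G) = 2*G
(16582 + x(148)) + 5902 = (16582 + 2*148) + 5902 = (16582 + 296) + 5902 = 16878 + 5902 = 22780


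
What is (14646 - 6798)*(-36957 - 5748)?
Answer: -335148840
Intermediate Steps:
(14646 - 6798)*(-36957 - 5748) = 7848*(-42705) = -335148840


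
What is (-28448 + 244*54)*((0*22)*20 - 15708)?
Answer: 239892576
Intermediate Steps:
(-28448 + 244*54)*((0*22)*20 - 15708) = (-28448 + 13176)*(0*20 - 15708) = -15272*(0 - 15708) = -15272*(-15708) = 239892576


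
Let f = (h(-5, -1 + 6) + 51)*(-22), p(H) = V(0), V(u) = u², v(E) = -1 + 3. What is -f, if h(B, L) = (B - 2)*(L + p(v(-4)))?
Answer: 352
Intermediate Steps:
v(E) = 2
p(H) = 0 (p(H) = 0² = 0)
h(B, L) = L*(-2 + B) (h(B, L) = (B - 2)*(L + 0) = (-2 + B)*L = L*(-2 + B))
f = -352 (f = ((-1 + 6)*(-2 - 5) + 51)*(-22) = (5*(-7) + 51)*(-22) = (-35 + 51)*(-22) = 16*(-22) = -352)
-f = -1*(-352) = 352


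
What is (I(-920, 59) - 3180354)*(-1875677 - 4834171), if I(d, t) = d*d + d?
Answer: 15666649639152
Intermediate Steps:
I(d, t) = d + d² (I(d, t) = d² + d = d + d²)
(I(-920, 59) - 3180354)*(-1875677 - 4834171) = (-920*(1 - 920) - 3180354)*(-1875677 - 4834171) = (-920*(-919) - 3180354)*(-6709848) = (845480 - 3180354)*(-6709848) = -2334874*(-6709848) = 15666649639152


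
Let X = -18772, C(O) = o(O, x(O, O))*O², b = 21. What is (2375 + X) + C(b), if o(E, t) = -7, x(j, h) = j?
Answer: -19484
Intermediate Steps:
C(O) = -7*O²
(2375 + X) + C(b) = (2375 - 18772) - 7*21² = -16397 - 7*441 = -16397 - 3087 = -19484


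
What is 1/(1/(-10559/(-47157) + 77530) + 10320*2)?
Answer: 3656092769/75461754799317 ≈ 4.8450e-5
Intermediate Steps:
1/(1/(-10559/(-47157) + 77530) + 10320*2) = 1/(1/(-10559*(-1/47157) + 77530) + 20640) = 1/(1/(10559/47157 + 77530) + 20640) = 1/(1/(3656092769/47157) + 20640) = 1/(47157/3656092769 + 20640) = 1/(75461754799317/3656092769) = 3656092769/75461754799317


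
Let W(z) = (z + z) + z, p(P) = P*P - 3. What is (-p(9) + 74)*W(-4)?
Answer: 48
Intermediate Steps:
p(P) = -3 + P**2 (p(P) = P**2 - 3 = -3 + P**2)
W(z) = 3*z (W(z) = 2*z + z = 3*z)
(-p(9) + 74)*W(-4) = (-(-3 + 9**2) + 74)*(3*(-4)) = (-(-3 + 81) + 74)*(-12) = (-1*78 + 74)*(-12) = (-78 + 74)*(-12) = -4*(-12) = 48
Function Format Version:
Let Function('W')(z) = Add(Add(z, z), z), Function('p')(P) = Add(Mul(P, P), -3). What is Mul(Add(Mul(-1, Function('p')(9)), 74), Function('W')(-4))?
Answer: 48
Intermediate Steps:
Function('p')(P) = Add(-3, Pow(P, 2)) (Function('p')(P) = Add(Pow(P, 2), -3) = Add(-3, Pow(P, 2)))
Function('W')(z) = Mul(3, z) (Function('W')(z) = Add(Mul(2, z), z) = Mul(3, z))
Mul(Add(Mul(-1, Function('p')(9)), 74), Function('W')(-4)) = Mul(Add(Mul(-1, Add(-3, Pow(9, 2))), 74), Mul(3, -4)) = Mul(Add(Mul(-1, Add(-3, 81)), 74), -12) = Mul(Add(Mul(-1, 78), 74), -12) = Mul(Add(-78, 74), -12) = Mul(-4, -12) = 48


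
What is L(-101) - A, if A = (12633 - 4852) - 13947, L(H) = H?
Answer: 6065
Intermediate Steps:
A = -6166 (A = 7781 - 13947 = -6166)
L(-101) - A = -101 - 1*(-6166) = -101 + 6166 = 6065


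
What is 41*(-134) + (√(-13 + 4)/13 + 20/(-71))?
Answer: -390094/71 + 3*I/13 ≈ -5494.3 + 0.23077*I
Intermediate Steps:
41*(-134) + (√(-13 + 4)/13 + 20/(-71)) = -5494 + (√(-9)*(1/13) + 20*(-1/71)) = -5494 + ((3*I)*(1/13) - 20/71) = -5494 + (3*I/13 - 20/71) = -5494 + (-20/71 + 3*I/13) = -390094/71 + 3*I/13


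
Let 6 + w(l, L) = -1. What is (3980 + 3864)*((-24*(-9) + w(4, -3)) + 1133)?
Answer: 10526648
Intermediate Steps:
w(l, L) = -7 (w(l, L) = -6 - 1 = -7)
(3980 + 3864)*((-24*(-9) + w(4, -3)) + 1133) = (3980 + 3864)*((-24*(-9) - 7) + 1133) = 7844*((216 - 7) + 1133) = 7844*(209 + 1133) = 7844*1342 = 10526648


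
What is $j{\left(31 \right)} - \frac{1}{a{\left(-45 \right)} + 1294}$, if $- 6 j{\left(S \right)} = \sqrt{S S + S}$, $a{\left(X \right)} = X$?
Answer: $- \frac{1}{1249} - \frac{2 \sqrt{62}}{3} \approx -5.2501$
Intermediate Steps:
$j{\left(S \right)} = - \frac{\sqrt{S + S^{2}}}{6}$ ($j{\left(S \right)} = - \frac{\sqrt{S S + S}}{6} = - \frac{\sqrt{S^{2} + S}}{6} = - \frac{\sqrt{S + S^{2}}}{6}$)
$j{\left(31 \right)} - \frac{1}{a{\left(-45 \right)} + 1294} = - \frac{\sqrt{31 \left(1 + 31\right)}}{6} - \frac{1}{-45 + 1294} = - \frac{\sqrt{31 \cdot 32}}{6} - \frac{1}{1249} = - \frac{\sqrt{992}}{6} - \frac{1}{1249} = - \frac{4 \sqrt{62}}{6} - \frac{1}{1249} = - \frac{2 \sqrt{62}}{3} - \frac{1}{1249} = - \frac{1}{1249} - \frac{2 \sqrt{62}}{3}$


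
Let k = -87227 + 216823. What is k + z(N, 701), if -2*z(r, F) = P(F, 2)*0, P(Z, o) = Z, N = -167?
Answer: 129596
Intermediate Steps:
z(r, F) = 0 (z(r, F) = -F*0/2 = -1/2*0 = 0)
k = 129596
k + z(N, 701) = 129596 + 0 = 129596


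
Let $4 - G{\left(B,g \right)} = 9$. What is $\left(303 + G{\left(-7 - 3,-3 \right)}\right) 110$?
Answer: $32780$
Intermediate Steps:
$G{\left(B,g \right)} = -5$ ($G{\left(B,g \right)} = 4 - 9 = -5$)
$\left(303 + G{\left(-7 - 3,-3 \right)}\right) 110 = \left(303 - 5\right) 110 = 298 \cdot 110 = 32780$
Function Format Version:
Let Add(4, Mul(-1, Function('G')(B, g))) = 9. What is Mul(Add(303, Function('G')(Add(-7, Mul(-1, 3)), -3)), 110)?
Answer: 32780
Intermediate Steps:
Function('G')(B, g) = -5 (Function('G')(B, g) = Add(4, Mul(-1, 9)) = Add(4, -9) = -5)
Mul(Add(303, Function('G')(Add(-7, Mul(-1, 3)), -3)), 110) = Mul(Add(303, -5), 110) = Mul(298, 110) = 32780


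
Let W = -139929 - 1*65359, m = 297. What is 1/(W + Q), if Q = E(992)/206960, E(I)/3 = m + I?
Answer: -206960/42486400613 ≈ -4.8712e-6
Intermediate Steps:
W = -205288 (W = -139929 - 65359 = -205288)
E(I) = 891 + 3*I (E(I) = 3*(297 + I) = 891 + 3*I)
Q = 3867/206960 (Q = (891 + 3*992)/206960 = (891 + 2976)*(1/206960) = 3867*(1/206960) = 3867/206960 ≈ 0.018685)
1/(W + Q) = 1/(-205288 + 3867/206960) = 1/(-42486400613/206960) = -206960/42486400613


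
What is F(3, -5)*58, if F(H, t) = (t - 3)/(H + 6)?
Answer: -464/9 ≈ -51.556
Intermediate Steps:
F(H, t) = (-3 + t)/(6 + H)
F(3, -5)*58 = ((-3 - 5)/(6 + 3))*58 = (-8/9)*58 = ((⅑)*(-8))*58 = -8/9*58 = -464/9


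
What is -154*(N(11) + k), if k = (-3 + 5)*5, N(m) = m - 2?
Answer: -2926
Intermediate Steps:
N(m) = -2 + m
k = 10 (k = 2*5 = 10)
-154*(N(11) + k) = -154*((-2 + 11) + 10) = -154*(9 + 10) = -154*19 = -2926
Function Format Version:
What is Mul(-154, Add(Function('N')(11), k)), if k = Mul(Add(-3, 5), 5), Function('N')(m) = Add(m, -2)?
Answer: -2926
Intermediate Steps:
Function('N')(m) = Add(-2, m)
k = 10 (k = Mul(2, 5) = 10)
Mul(-154, Add(Function('N')(11), k)) = Mul(-154, Add(Add(-2, 11), 10)) = Mul(-154, Add(9, 10)) = Mul(-154, 19) = -2926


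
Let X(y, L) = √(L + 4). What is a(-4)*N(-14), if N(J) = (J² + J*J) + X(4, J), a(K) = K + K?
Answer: -3136 - 8*I*√10 ≈ -3136.0 - 25.298*I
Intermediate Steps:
a(K) = 2*K
X(y, L) = √(4 + L)
N(J) = √(4 + J) + 2*J² (N(J) = (J² + J*J) + √(4 + J) = (J² + J²) + √(4 + J) = 2*J² + √(4 + J) = √(4 + J) + 2*J²)
a(-4)*N(-14) = (2*(-4))*(√(4 - 14) + 2*(-14)²) = -8*(√(-10) + 2*196) = -8*(I*√10 + 392) = -8*(392 + I*√10) = -3136 - 8*I*√10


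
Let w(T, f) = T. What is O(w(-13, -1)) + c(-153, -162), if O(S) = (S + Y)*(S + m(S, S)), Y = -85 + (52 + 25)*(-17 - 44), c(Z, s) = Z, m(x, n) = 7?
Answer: 28617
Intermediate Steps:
Y = -4782 (Y = -85 + 77*(-61) = -85 - 4697 = -4782)
O(S) = (-4782 + S)*(7 + S) (O(S) = (S - 4782)*(S + 7) = (-4782 + S)*(7 + S))
O(w(-13, -1)) + c(-153, -162) = (-33474 + (-13)² - 4775*(-13)) - 153 = (-33474 + 169 + 62075) - 153 = 28770 - 153 = 28617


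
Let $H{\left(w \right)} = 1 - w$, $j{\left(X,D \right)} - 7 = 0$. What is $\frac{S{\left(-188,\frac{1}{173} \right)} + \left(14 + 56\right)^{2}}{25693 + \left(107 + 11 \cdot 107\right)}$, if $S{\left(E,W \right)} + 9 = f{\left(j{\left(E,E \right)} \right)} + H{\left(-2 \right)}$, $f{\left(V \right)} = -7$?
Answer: $\frac{4887}{26977} \approx 0.18115$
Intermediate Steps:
$j{\left(X,D \right)} = 7$ ($j{\left(X,D \right)} = 7 + 0 = 7$)
$S{\left(E,W \right)} = -13$ ($S{\left(E,W \right)} = -9 + \left(-7 + \left(1 - -2\right)\right) = -9 + \left(-7 + \left(1 + 2\right)\right) = -9 + \left(-7 + 3\right) = -9 - 4 = -13$)
$\frac{S{\left(-188,\frac{1}{173} \right)} + \left(14 + 56\right)^{2}}{25693 + \left(107 + 11 \cdot 107\right)} = \frac{-13 + \left(14 + 56\right)^{2}}{25693 + \left(107 + 11 \cdot 107\right)} = \frac{-13 + 70^{2}}{25693 + \left(107 + 1177\right)} = \frac{-13 + 4900}{25693 + 1284} = \frac{4887}{26977}$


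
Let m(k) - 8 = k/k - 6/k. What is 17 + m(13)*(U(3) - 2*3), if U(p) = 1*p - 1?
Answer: -223/13 ≈ -17.154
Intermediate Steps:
U(p) = -1 + p (U(p) = p - 1 = -1 + p)
m(k) = 9 - 6/k (m(k) = 8 + (k/k - 6/k) = 8 + (1 - 6/k) = 9 - 6/k)
17 + m(13)*(U(3) - 2*3) = 17 + (9 - 6/13)*((-1 + 3) - 2*3) = 17 + (9 - 6*1/13)*(2 - 6) = 17 + (9 - 6/13)*(-4) = 17 + (111/13)*(-4) = 17 - 444/13 = -223/13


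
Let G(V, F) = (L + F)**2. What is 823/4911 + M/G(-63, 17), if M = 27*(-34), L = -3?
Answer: -2173495/481278 ≈ -4.5161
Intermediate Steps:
G(V, F) = (-3 + F)**2
M = -918
823/4911 + M/G(-63, 17) = 823/4911 - 918/(-3 + 17)**2 = 823*(1/4911) - 918/(14**2) = 823/4911 - 918/196 = 823/4911 - 918*1/196 = 823/4911 - 459/98 = -2173495/481278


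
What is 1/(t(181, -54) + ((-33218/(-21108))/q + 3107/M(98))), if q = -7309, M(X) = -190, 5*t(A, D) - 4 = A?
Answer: 3664111335/75653467742 ≈ 0.048433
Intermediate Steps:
t(A, D) = 4/5 + A/5
1/(t(181, -54) + ((-33218/(-21108))/q + 3107/M(98))) = 1/((4/5 + (1/5)*181) + (-33218/(-21108)/(-7309) + 3107/(-190))) = 1/((4/5 + 181/5) + (-33218*(-1/21108)*(-1/7309) + 3107*(-1/190))) = 1/(37 + ((16609/10554)*(-1/7309) - 3107/190)) = 1/(37 + (-16609/77139186 - 3107/190)) = 1/(37 - 59918651653/3664111335) = 1/(75653467742/3664111335) = 3664111335/75653467742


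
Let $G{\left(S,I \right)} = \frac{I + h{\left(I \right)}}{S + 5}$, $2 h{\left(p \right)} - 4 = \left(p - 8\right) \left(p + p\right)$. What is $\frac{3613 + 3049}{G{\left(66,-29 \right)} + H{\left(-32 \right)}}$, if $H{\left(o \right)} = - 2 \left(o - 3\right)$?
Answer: $\frac{236501}{3008} \approx 78.624$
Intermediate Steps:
$h{\left(p \right)} = 2 + p \left(-8 + p\right)$ ($h{\left(p \right)} = 2 + \frac{\left(p - 8\right) \left(p + p\right)}{2} = 2 + \frac{\left(-8 + p\right) 2 p}{2} = 2 + \frac{2 p \left(-8 + p\right)}{2} = 2 + p \left(-8 + p\right)$)
$G{\left(S,I \right)} = \frac{2 + I^{2} - 7 I}{5 + S}$ ($G{\left(S,I \right)} = \frac{I + \left(2 + I^{2} - 8 I\right)}{S + 5} = \frac{2 + I^{2} - 7 I}{5 + S}$)
$H{\left(o \right)} = 6 - 2 o$ ($H{\left(o \right)} = - 2 \left(-3 + o\right) = 6 - 2 o$)
$\frac{3613 + 3049}{G{\left(66,-29 \right)} + H{\left(-32 \right)}} = \frac{3613 + 3049}{\frac{2 + \left(-29\right)^{2} - -203}{5 + 66} + \left(6 - -64\right)} = \frac{6662}{\frac{2 + 841 + 203}{71} + \left(6 + 64\right)} = \frac{6662}{\frac{1}{71} \cdot 1046 + 70} = \frac{6662}{\frac{1046}{71} + 70} = \frac{6662}{\frac{6016}{71}} = 6662 \cdot \frac{71}{6016} = \frac{236501}{3008}$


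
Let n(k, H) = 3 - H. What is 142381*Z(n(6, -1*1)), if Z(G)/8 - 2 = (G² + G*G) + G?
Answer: 43283824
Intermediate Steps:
Z(G) = 16 + 8*G + 16*G² (Z(G) = 16 + 8*((G² + G*G) + G) = 16 + 8*((G² + G²) + G) = 16 + 8*(2*G² + G) = 16 + 8*(G + 2*G²) = 16 + (8*G + 16*G²) = 16 + 8*G + 16*G²)
142381*Z(n(6, -1*1)) = 142381*(16 + 8*(3 - (-1)) + 16*(3 - (-1))²) = 142381*(16 + 8*(3 - 1*(-1)) + 16*(3 - 1*(-1))²) = 142381*(16 + 8*(3 + 1) + 16*(3 + 1)²) = 142381*(16 + 8*4 + 16*4²) = 142381*(16 + 32 + 16*16) = 142381*(16 + 32 + 256) = 142381*304 = 43283824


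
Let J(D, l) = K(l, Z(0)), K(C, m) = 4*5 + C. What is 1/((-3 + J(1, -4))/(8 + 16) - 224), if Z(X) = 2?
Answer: -24/5363 ≈ -0.0044751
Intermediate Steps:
K(C, m) = 20 + C
J(D, l) = 20 + l
1/((-3 + J(1, -4))/(8 + 16) - 224) = 1/((-3 + (20 - 4))/(8 + 16) - 224) = 1/((-3 + 16)/24 - 224) = 1/(13*(1/24) - 224) = 1/(13/24 - 224) = 1/(-5363/24) = -24/5363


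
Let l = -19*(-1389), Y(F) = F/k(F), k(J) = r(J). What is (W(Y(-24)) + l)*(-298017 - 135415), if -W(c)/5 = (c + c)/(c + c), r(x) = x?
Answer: -11436536752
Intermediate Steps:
k(J) = J
Y(F) = 1 (Y(F) = F/F = 1)
l = 26391
W(c) = -5 (W(c) = -5*(c + c)/(c + c) = -5*2*c/(2*c) = -5*2*c*1/(2*c) = -5*1 = -5)
(W(Y(-24)) + l)*(-298017 - 135415) = (-5 + 26391)*(-298017 - 135415) = 26386*(-433432) = -11436536752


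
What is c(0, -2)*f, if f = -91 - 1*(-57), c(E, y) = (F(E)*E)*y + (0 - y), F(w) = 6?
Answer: -68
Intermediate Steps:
c(E, y) = -y + 6*E*y (c(E, y) = (6*E)*y + (0 - y) = 6*E*y - y = -y + 6*E*y)
f = -34 (f = -91 + 57 = -34)
c(0, -2)*f = -2*(-1 + 6*0)*(-34) = -2*(-1 + 0)*(-34) = -2*(-1)*(-34) = 2*(-34) = -68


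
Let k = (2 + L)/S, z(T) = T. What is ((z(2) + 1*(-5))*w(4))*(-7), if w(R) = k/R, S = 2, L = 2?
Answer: 21/2 ≈ 10.500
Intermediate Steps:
k = 2 (k = (2 + 2)/2 = 4*(½) = 2)
w(R) = 2/R
((z(2) + 1*(-5))*w(4))*(-7) = ((2 + 1*(-5))*(2/4))*(-7) = ((2 - 5)*(2*(¼)))*(-7) = -3*½*(-7) = -3/2*(-7) = 21/2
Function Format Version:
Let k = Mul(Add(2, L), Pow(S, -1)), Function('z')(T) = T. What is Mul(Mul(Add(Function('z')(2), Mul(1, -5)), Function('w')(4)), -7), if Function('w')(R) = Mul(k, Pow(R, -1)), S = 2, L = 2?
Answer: Rational(21, 2) ≈ 10.500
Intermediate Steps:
k = 2 (k = Mul(Add(2, 2), Pow(2, -1)) = Mul(4, Rational(1, 2)) = 2)
Function('w')(R) = Mul(2, Pow(R, -1))
Mul(Mul(Add(Function('z')(2), Mul(1, -5)), Function('w')(4)), -7) = Mul(Mul(Add(2, Mul(1, -5)), Mul(2, Pow(4, -1))), -7) = Mul(Mul(Add(2, -5), Mul(2, Rational(1, 4))), -7) = Mul(Mul(-3, Rational(1, 2)), -7) = Mul(Rational(-3, 2), -7) = Rational(21, 2)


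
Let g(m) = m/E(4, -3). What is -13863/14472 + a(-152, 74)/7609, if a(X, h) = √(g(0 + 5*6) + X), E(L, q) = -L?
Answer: -4621/4824 + I*√638/15218 ≈ -0.95792 + 0.0016598*I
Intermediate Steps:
g(m) = -m/4 (g(m) = m/((-1*4)) = m/(-4) = m*(-¼) = -m/4)
a(X, h) = √(-15/2 + X) (a(X, h) = √(-(0 + 5*6)/4 + X) = √(-(0 + 30)/4 + X) = √(-¼*30 + X) = √(-15/2 + X))
-13863/14472 + a(-152, 74)/7609 = -13863/14472 + (√(-30 + 4*(-152))/2)/7609 = -13863*1/14472 + (√(-30 - 608)/2)*(1/7609) = -4621/4824 + (√(-638)/2)*(1/7609) = -4621/4824 + ((I*√638)/2)*(1/7609) = -4621/4824 + (I*√638/2)*(1/7609) = -4621/4824 + I*√638/15218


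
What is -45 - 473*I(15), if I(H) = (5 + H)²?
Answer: -189245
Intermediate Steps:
-45 - 473*I(15) = -45 - 473*(5 + 15)² = -45 - 473*20² = -45 - 473*400 = -45 - 189200 = -189245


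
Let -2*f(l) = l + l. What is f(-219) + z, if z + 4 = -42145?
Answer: -41930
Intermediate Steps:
z = -42149 (z = -4 - 42145 = -42149)
f(l) = -l (f(l) = -(l + l)/2 = -l)
f(-219) + z = -1*(-219) - 42149 = 219 - 42149 = -41930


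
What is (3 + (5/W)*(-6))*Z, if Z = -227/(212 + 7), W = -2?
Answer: -1362/73 ≈ -18.658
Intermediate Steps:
Z = -227/219 ≈ -1.0365
(3 + (5/W)*(-6))*Z = (3 + (5/(-2))*(-6))*(-227/219) = (3 + (5*(-½))*(-6))*(-227/219) = (3 - 5/2*(-6))*(-227/219) = (3 + 15)*(-227/219) = 18*(-227/219) = -1362/73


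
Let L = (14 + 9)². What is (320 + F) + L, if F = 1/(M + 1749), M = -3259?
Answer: 1281989/1510 ≈ 849.00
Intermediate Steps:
L = 529 (L = 23² = 529)
F = -1/1510 (F = 1/(-3259 + 1749) = 1/(-1510) = -1/1510 ≈ -0.00066225)
(320 + F) + L = (320 - 1/1510) + 529 = 483199/1510 + 529 = 1281989/1510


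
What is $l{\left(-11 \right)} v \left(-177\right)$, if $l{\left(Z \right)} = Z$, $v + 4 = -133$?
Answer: $-266739$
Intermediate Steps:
$v = -137$ ($v = -4 - 133 = -137$)
$l{\left(-11 \right)} v \left(-177\right) = \left(-11\right) \left(-137\right) \left(-177\right) = 1507 \left(-177\right) = -266739$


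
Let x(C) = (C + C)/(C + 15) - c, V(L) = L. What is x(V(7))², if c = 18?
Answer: 36481/121 ≈ 301.50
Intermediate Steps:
x(C) = -18 + 2*C/(15 + C) (x(C) = (C + C)/(C + 15) - 1*18 = (2*C)/(15 + C) - 18 = 2*C/(15 + C) - 18 = -18 + 2*C/(15 + C))
x(V(7))² = (2*(-135 - 8*7)/(15 + 7))² = (2*(-135 - 56)/22)² = (2*(1/22)*(-191))² = (-191/11)² = 36481/121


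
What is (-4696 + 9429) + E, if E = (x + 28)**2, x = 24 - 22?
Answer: 5633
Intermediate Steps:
x = 2
E = 900 (E = (2 + 28)**2 = 30**2 = 900)
(-4696 + 9429) + E = (-4696 + 9429) + 900 = 4733 + 900 = 5633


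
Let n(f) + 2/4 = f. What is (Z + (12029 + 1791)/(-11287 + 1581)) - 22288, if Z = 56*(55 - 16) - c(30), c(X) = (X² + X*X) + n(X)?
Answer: -212900371/9706 ≈ -21935.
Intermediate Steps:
n(f) = -½ + f
c(X) = -½ + X + 2*X² (c(X) = (X² + X*X) + (-½ + X) = (X² + X²) + (-½ + X) = 2*X² + (-½ + X) = -½ + X + 2*X²)
Z = 709/2 (Z = 56*(55 - 16) - (-½ + 30 + 2*30²) = 56*39 - (-½ + 30 + 2*900) = 2184 - (-½ + 30 + 1800) = 2184 - 1*3659/2 = 2184 - 3659/2 = 709/2 ≈ 354.50)
(Z + (12029 + 1791)/(-11287 + 1581)) - 22288 = (709/2 + (12029 + 1791)/(-11287 + 1581)) - 22288 = (709/2 + 13820/(-9706)) - 22288 = (709/2 + 13820*(-1/9706)) - 22288 = (709/2 - 6910/4853) - 22288 = 3426957/9706 - 22288 = -212900371/9706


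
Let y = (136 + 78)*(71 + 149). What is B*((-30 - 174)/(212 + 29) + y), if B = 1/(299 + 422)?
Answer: 1620868/24823 ≈ 65.297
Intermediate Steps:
y = 47080 (y = 214*220 = 47080)
B = 1/721 ≈ 0.0013870
B*((-30 - 174)/(212 + 29) + y) = ((-30 - 174)/(212 + 29) + 47080)/721 = (-204/241 + 47080)/721 = (1/721)*(11346076/241) = 1620868/24823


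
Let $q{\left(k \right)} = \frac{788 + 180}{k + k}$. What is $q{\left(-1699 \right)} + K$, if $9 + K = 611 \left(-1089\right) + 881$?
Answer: $- \frac{1128997877}{1699} \approx -6.6451 \cdot 10^{5}$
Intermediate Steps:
$K = -664507$ ($K = -9 + \left(611 \left(-1089\right) + 881\right) = -9 + \left(-665379 + 881\right) = -9 - 664498 = -664507$)
$q{\left(k \right)} = \frac{484}{k}$ ($q{\left(k \right)} = \frac{968}{2 k} = 968 \frac{1}{2 k} = \frac{484}{k}$)
$q{\left(-1699 \right)} + K = \frac{484}{-1699} - 664507 = 484 \left(- \frac{1}{1699}\right) - 664507 = - \frac{484}{1699} - 664507 = - \frac{1128997877}{1699}$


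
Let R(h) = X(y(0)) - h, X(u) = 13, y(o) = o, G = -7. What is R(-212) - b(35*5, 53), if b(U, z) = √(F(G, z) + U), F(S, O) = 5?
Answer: 225 - 6*√5 ≈ 211.58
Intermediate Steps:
R(h) = 13 - h
b(U, z) = √(5 + U)
R(-212) - b(35*5, 53) = (13 - 1*(-212)) - √(5 + 35*5) = (13 + 212) - √(5 + 175) = 225 - √180 = 225 - 6*√5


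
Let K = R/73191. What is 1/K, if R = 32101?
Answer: 73191/32101 ≈ 2.2800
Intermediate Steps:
K = 32101/73191 ≈ 0.43859
1/K = 1/(32101/73191) = 73191/32101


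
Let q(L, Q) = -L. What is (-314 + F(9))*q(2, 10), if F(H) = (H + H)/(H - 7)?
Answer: 610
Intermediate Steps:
F(H) = 2*H/(-7 + H) (F(H) = (2*H)/(-7 + H) = 2*H/(-7 + H))
(-314 + F(9))*q(2, 10) = (-314 + 2*9/(-7 + 9))*(-1*2) = (-314 + 2*9/2)*(-2) = (-314 + 2*9*(1/2))*(-2) = (-314 + 9)*(-2) = -305*(-2) = 610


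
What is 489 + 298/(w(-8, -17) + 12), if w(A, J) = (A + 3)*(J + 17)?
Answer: 3083/6 ≈ 513.83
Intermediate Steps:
w(A, J) = (3 + A)*(17 + J)
489 + 298/(w(-8, -17) + 12) = 489 + 298/((51 + 3*(-17) + 17*(-8) - 8*(-17)) + 12) = 489 + 298/((51 - 51 - 136 + 136) + 12) = 489 + 298/(0 + 12) = 489 + 298/12 = 489 + (1/12)*298 = 489 + 149/6 = 3083/6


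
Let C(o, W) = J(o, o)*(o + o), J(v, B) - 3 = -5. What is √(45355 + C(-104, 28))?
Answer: √45771 ≈ 213.94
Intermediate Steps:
J(v, B) = -2 (J(v, B) = 3 - 5 = -2)
C(o, W) = -4*o (C(o, W) = -2*(o + o) = -4*o)
√(45355 + C(-104, 28)) = √(45355 - 4*(-104)) = √(45355 + 416) = √45771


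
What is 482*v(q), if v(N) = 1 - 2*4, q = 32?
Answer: -3374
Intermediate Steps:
v(N) = -7 (v(N) = 1 - 8 = -7)
482*v(q) = 482*(-7) = -3374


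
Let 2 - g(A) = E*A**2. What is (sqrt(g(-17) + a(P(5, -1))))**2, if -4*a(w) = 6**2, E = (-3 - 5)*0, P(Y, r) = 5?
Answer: -7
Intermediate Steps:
E = 0 (E = -8*0 = 0)
a(w) = -9 (a(w) = -1/4*6**2 = -1/4*36 = -9)
g(A) = 2 (g(A) = 2 - 0*A**2 = 2 - 1*0 = 2 + 0 = 2)
(sqrt(g(-17) + a(P(5, -1))))**2 = (sqrt(2 - 9))**2 = (sqrt(-7))**2 = (I*sqrt(7))**2 = -7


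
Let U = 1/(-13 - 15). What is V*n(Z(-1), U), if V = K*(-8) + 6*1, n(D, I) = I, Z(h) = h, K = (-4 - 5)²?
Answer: 321/14 ≈ 22.929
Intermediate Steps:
U = -1/28 (U = 1/(-28) = -1/28 ≈ -0.035714)
K = 81 (K = (-9)² = 81)
V = -642 (V = 81*(-8) + 6*1 = -648 + 6 = -642)
V*n(Z(-1), U) = -642*(-1/28) = 321/14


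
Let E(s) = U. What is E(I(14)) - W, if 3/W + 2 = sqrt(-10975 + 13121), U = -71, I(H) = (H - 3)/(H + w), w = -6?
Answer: -25348/357 - sqrt(2146)/714 ≈ -71.068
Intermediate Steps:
I(H) = (-3 + H)/(-6 + H) (I(H) = (H - 3)/(H - 6) = (-3 + H)/(-6 + H))
E(s) = -71
W = 3/(-2 + sqrt(2146)) (W = 3/(-2 + sqrt(-10975 + 13121)) = 3/(-2 + sqrt(2146)) ≈ 0.067682)
E(I(14)) - W = -71 - (1/357 + sqrt(2146)/714) = -71 + (-1/357 - sqrt(2146)/714) = -25348/357 - sqrt(2146)/714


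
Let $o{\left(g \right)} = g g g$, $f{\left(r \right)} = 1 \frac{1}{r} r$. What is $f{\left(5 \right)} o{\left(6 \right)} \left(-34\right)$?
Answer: $-7344$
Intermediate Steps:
$f{\left(r \right)} = 1$ ($f{\left(r \right)} = \frac{r}{r} = 1$)
$o{\left(g \right)} = g^{3}$ ($o{\left(g \right)} = g^{2} g = g^{3}$)
$f{\left(5 \right)} o{\left(6 \right)} \left(-34\right) = 1 \cdot 6^{3} \left(-34\right) = 1 \cdot 216 \left(-34\right) = 216 \left(-34\right) = -7344$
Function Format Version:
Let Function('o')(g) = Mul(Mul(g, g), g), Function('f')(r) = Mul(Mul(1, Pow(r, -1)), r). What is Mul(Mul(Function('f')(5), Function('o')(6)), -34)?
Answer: -7344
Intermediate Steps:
Function('f')(r) = 1 (Function('f')(r) = Mul(Pow(r, -1), r) = 1)
Function('o')(g) = Pow(g, 3) (Function('o')(g) = Mul(Pow(g, 2), g) = Pow(g, 3))
Mul(Mul(Function('f')(5), Function('o')(6)), -34) = Mul(Mul(1, Pow(6, 3)), -34) = Mul(Mul(1, 216), -34) = Mul(216, -34) = -7344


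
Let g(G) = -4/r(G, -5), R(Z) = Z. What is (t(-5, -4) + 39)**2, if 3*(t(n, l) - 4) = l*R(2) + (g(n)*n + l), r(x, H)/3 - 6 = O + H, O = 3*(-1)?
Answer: 116281/81 ≈ 1435.6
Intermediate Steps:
O = -3
r(x, H) = 9 + 3*H (r(x, H) = 18 + 3*(-3 + H) = 18 + (-9 + 3*H) = 9 + 3*H)
g(G) = 2/3 (g(G) = -4/(9 + 3*(-5)) = -4/(9 - 15) = -4/(-6) = -4*(-1/6) = 2/3)
t(n, l) = 4 + l + 2*n/9 (t(n, l) = 4 + (l*2 + (2*n/3 + l))/3 = 4 + (2*l + (l + 2*n/3))/3 = 4 + (3*l + 2*n/3)/3 = 4 + (l + 2*n/9) = 4 + l + 2*n/9)
(t(-5, -4) + 39)**2 = ((4 - 4 + (2/9)*(-5)) + 39)**2 = ((4 - 4 - 10/9) + 39)**2 = (-10/9 + 39)**2 = (341/9)**2 = 116281/81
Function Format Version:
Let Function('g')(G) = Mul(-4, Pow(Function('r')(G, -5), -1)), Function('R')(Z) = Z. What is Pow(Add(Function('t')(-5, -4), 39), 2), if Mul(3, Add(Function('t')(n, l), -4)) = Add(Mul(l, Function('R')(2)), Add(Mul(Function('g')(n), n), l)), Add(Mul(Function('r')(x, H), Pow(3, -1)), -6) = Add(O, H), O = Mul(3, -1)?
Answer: Rational(116281, 81) ≈ 1435.6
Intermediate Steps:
O = -3
Function('r')(x, H) = Add(9, Mul(3, H)) (Function('r')(x, H) = Add(18, Mul(3, Add(-3, H))) = Add(18, Add(-9, Mul(3, H))) = Add(9, Mul(3, H)))
Function('g')(G) = Rational(2, 3) (Function('g')(G) = Mul(-4, Pow(Add(9, Mul(3, -5)), -1)) = Mul(-4, Pow(Add(9, -15), -1)) = Mul(-4, Pow(-6, -1)) = Mul(-4, Rational(-1, 6)) = Rational(2, 3))
Function('t')(n, l) = Add(4, l, Mul(Rational(2, 9), n)) (Function('t')(n, l) = Add(4, Mul(Rational(1, 3), Add(Mul(l, 2), Add(Mul(Rational(2, 3), n), l)))) = Add(4, Mul(Rational(1, 3), Add(Mul(2, l), Add(l, Mul(Rational(2, 3), n))))) = Add(4, Mul(Rational(1, 3), Add(Mul(3, l), Mul(Rational(2, 3), n)))) = Add(4, Add(l, Mul(Rational(2, 9), n))) = Add(4, l, Mul(Rational(2, 9), n)))
Pow(Add(Function('t')(-5, -4), 39), 2) = Pow(Add(Add(4, -4, Mul(Rational(2, 9), -5)), 39), 2) = Pow(Add(Add(4, -4, Rational(-10, 9)), 39), 2) = Pow(Add(Rational(-10, 9), 39), 2) = Pow(Rational(341, 9), 2) = Rational(116281, 81)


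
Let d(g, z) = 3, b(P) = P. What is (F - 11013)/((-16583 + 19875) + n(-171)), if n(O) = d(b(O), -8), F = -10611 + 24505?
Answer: 2881/3295 ≈ 0.87436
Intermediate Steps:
F = 13894
n(O) = 3
(F - 11013)/((-16583 + 19875) + n(-171)) = (13894 - 11013)/((-16583 + 19875) + 3) = 2881/(3292 + 3) = 2881/3295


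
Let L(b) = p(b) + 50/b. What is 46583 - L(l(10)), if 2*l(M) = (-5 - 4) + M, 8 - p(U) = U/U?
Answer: 46476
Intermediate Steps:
p(U) = 7 (p(U) = 8 - U/U = 8 - 1*1 = 8 - 1 = 7)
l(M) = -9/2 + M/2 (l(M) = ((-5 - 4) + M)/2 = (-9 + M)/2 = -9/2 + M/2)
L(b) = 7 + 50/b
46583 - L(l(10)) = 46583 - (7 + 50/(-9/2 + (½)*10)) = 46583 - (7 + 50/(-9/2 + 5)) = 46583 - (7 + 50/(½)) = 46583 - (7 + 50*2) = 46583 - (7 + 100) = 46583 - 1*107 = 46583 - 107 = 46476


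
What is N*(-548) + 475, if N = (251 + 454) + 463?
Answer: -639589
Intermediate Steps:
N = 1168 (N = 705 + 463 = 1168)
N*(-548) + 475 = 1168*(-548) + 475 = -640064 + 475 = -639589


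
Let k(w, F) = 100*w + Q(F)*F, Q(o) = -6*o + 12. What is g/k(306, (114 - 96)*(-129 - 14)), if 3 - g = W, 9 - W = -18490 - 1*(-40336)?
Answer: -910/1656381 ≈ -0.00054939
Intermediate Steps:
W = -21837 (W = 9 - (-18490 - 1*(-40336)) = 9 - (-18490 + 40336) = 9 - 1*21846 = 9 - 21846 = -21837)
Q(o) = 12 - 6*o
g = 21840 (g = 3 - 1*(-21837) = 3 + 21837 = 21840)
k(w, F) = 100*w + F*(12 - 6*F) (k(w, F) = 100*w + (12 - 6*F)*F = 100*w + F*(12 - 6*F))
g/k(306, (114 - 96)*(-129 - 14)) = 21840/(100*306 - 6*(114 - 96)*(-129 - 14)*(-2 + (114 - 96)*(-129 - 14))) = 21840/(30600 - 6*18*(-143)*(-2 + 18*(-143))) = 21840/(30600 - 6*(-2574)*(-2 - 2574)) = 21840/(30600 - 6*(-2574)*(-2576)) = 21840/(30600 - 39783744) = 21840/(-39753144) = 21840*(-1/39753144) = -910/1656381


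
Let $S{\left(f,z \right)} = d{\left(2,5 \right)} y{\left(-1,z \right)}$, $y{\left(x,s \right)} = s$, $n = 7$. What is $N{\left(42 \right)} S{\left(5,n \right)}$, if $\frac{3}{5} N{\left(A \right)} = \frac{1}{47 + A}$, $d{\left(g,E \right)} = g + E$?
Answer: $\frac{245}{267} \approx 0.9176$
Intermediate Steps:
$d{\left(g,E \right)} = E + g$
$N{\left(A \right)} = \frac{5}{3 \left(47 + A\right)}$
$S{\left(f,z \right)} = 7 z$ ($S{\left(f,z \right)} = \left(5 + 2\right) z = 7 z$)
$N{\left(42 \right)} S{\left(5,n \right)} = \frac{5}{3 \left(47 + 42\right)} 7 \cdot 7 = \frac{5}{3 \cdot 89} \cdot 49 = \frac{5}{3} \cdot \frac{1}{89} \cdot 49 = \frac{5}{267} \cdot 49 = \frac{245}{267}$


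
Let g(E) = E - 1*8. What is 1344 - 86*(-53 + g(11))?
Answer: 5644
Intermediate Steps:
g(E) = -8 + E (g(E) = E - 8 = -8 + E)
1344 - 86*(-53 + g(11)) = 1344 - 86*(-53 + (-8 + 11)) = 1344 - 86*(-53 + 3) = 1344 - 86*(-50) = 1344 + 4300 = 5644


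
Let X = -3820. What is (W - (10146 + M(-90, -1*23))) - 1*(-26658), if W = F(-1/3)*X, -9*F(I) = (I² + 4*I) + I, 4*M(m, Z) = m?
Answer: 2571629/162 ≈ 15874.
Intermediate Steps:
M(m, Z) = m/4
F(I) = -5*I/9 - I²/9 (F(I) = -((I² + 4*I) + I)/9 = -(I² + 5*I)/9 = -5*I/9 - I²/9)
W = -53480/81 (W = -(-1/3)*(5 - 1/3)/9*(-3820) = -(-1*⅓)*(5 - 1*⅓)/9*(-3820) = -⅑*(-⅓)*(5 - ⅓)*(-3820) = -⅑*(-⅓)*14/3*(-3820) = (14/81)*(-3820) = -53480/81 ≈ -660.25)
(W - (10146 + M(-90, -1*23))) - 1*(-26658) = (-53480/81 - (10146 + (¼)*(-90))) - 1*(-26658) = (-53480/81 - (10146 - 45/2)) + 26658 = (-53480/81 - 1*20247/2) + 26658 = (-53480/81 - 20247/2) + 26658 = -1746967/162 + 26658 = 2571629/162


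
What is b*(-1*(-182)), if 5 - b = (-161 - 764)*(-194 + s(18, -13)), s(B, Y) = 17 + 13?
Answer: -27608490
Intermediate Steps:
s(B, Y) = 30
b = -151695 (b = 5 - (-161 - 764)*(-194 + 30) = 5 - (-925)*(-164) = 5 - 1*151700 = 5 - 151700 = -151695)
b*(-1*(-182)) = -(-151695)*(-182) = -151695*182 = -27608490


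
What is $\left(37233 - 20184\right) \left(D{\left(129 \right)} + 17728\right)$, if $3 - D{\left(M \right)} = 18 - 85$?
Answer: $303438102$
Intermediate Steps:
$D{\left(M \right)} = 70$ ($D{\left(M \right)} = 3 - \left(18 - 85\right) = 3 - -67 = 3 + 67 = 70$)
$\left(37233 - 20184\right) \left(D{\left(129 \right)} + 17728\right) = \left(37233 - 20184\right) \left(70 + 17728\right) = 17049 \cdot 17798 = 303438102$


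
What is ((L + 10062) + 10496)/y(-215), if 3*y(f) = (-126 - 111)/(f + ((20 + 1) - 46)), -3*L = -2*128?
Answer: 4954400/79 ≈ 62714.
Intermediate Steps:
L = 256/3 (L = -(-2)*128/3 = -1/3*(-256) = 256/3 ≈ 85.333)
y(f) = -79/(-25 + f) (y(f) = ((-126 - 111)/(f + ((20 + 1) - 46)))/3 = (-237/(f + (21 - 46)))/3 = (-237/(f - 25))/3 = (-237/(-25 + f))/3 = -79/(-25 + f))
((L + 10062) + 10496)/y(-215) = ((256/3 + 10062) + 10496)/((-79/(-25 - 215))) = (30442/3 + 10496)/((-79/(-240))) = 61930/(3*((-79*(-1/240)))) = 61930/(3*(79/240)) = (61930/3)*(240/79) = 4954400/79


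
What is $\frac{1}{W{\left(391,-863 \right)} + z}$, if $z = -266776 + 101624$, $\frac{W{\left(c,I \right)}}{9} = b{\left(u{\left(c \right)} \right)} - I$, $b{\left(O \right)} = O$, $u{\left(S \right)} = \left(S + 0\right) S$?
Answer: $\frac{1}{1218544} \approx 8.2065 \cdot 10^{-7}$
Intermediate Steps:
$u{\left(S \right)} = S^{2}$ ($u{\left(S \right)} = S S = S^{2}$)
$W{\left(c,I \right)} = - 9 I + 9 c^{2}$ ($W{\left(c,I \right)} = 9 \left(c^{2} - I\right) = - 9 I + 9 c^{2}$)
$z = -165152$
$\frac{1}{W{\left(391,-863 \right)} + z} = \frac{1}{\left(\left(-9\right) \left(-863\right) + 9 \cdot 391^{2}\right) - 165152} = \frac{1}{\left(7767 + 9 \cdot 152881\right) - 165152} = \frac{1}{\left(7767 + 1375929\right) - 165152} = \frac{1}{1383696 - 165152} = \frac{1}{1218544}$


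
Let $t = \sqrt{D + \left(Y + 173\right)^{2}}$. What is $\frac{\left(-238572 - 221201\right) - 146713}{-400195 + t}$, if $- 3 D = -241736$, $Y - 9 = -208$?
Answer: $\frac{728137994310}{480467870311} + \frac{1212972 \sqrt{182823}}{480467870311} \approx 1.5166$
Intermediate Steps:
$Y = -199$ ($Y = 9 - 208 = -199$)
$D = \frac{241736}{3}$ ($D = \left(- \frac{1}{3}\right) \left(-241736\right) = \frac{241736}{3} \approx 80579.0$)
$t = \frac{2 \sqrt{182823}}{3}$ ($t = \sqrt{\frac{241736}{3} + \left(-199 + 173\right)^{2}} = \sqrt{\frac{241736}{3} + \left(-26\right)^{2}} = \sqrt{\frac{241736}{3} + 676} = \sqrt{\frac{243764}{3}} = \frac{2 \sqrt{182823}}{3} \approx 285.05$)
$\frac{\left(-238572 - 221201\right) - 146713}{-400195 + t} = \frac{\left(-238572 - 221201\right) - 146713}{-400195 + \frac{2 \sqrt{182823}}{3}} = \frac{-459773 - 146713}{-400195 + \frac{2 \sqrt{182823}}{3}} = - \frac{606486}{-400195 + \frac{2 \sqrt{182823}}{3}}$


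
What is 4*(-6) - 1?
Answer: -25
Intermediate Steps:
4*(-6) - 1 = -24 - 1 = -25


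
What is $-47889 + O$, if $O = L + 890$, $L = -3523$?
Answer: $-50522$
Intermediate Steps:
$O = -2633$ ($O = -3523 + 890 = -2633$)
$-47889 + O = -47889 - 2633 = -50522$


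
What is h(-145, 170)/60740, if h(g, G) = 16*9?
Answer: 36/15185 ≈ 0.0023708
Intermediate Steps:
h(g, G) = 144
h(-145, 170)/60740 = 144/60740 = 144*(1/60740) = 36/15185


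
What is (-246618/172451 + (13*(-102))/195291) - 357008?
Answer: -4007803199336264/11226042747 ≈ -3.5701e+5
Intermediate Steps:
(-246618/172451 + (13*(-102))/195291) - 357008 = (-246618*1/172451 - 1326*1/195291) - 357008 = (-246618/172451 - 442/65097) - 357008 = -16130315288/11226042747 - 357008 = -4007803199336264/11226042747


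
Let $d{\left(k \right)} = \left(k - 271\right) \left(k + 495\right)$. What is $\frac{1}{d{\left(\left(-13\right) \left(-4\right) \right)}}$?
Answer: $- \frac{1}{119793} \approx -8.3477 \cdot 10^{-6}$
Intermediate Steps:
$d{\left(k \right)} = \left(-271 + k\right) \left(495 + k\right)$
$\frac{1}{d{\left(\left(-13\right) \left(-4\right) \right)}} = \frac{1}{-134145 + \left(\left(-13\right) \left(-4\right)\right)^{2} + 224 \left(\left(-13\right) \left(-4\right)\right)} = \frac{1}{-134145 + 52^{2} + 224 \cdot 52} = \frac{1}{-134145 + 2704 + 11648} = \frac{1}{-119793} = - \frac{1}{119793}$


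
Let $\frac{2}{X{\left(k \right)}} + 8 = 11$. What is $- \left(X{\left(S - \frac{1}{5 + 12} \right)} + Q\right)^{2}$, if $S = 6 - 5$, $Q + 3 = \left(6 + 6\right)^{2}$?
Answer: $- \frac{180625}{9} \approx -20069.0$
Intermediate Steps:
$Q = 141$ ($Q = -3 + \left(6 + 6\right)^{2} = -3 + 12^{2} = -3 + 144 = 141$)
$S = 1$
$X{\left(k \right)} = \frac{2}{3}$ ($X{\left(k \right)} = \frac{2}{-8 + 11} = \frac{2}{3}$)
$- \left(X{\left(S - \frac{1}{5 + 12} \right)} + Q\right)^{2} = - \left(\frac{2}{3} + 141\right)^{2} = - \left(\frac{425}{3}\right)^{2} = \left(-1\right) \frac{180625}{9} = - \frac{180625}{9}$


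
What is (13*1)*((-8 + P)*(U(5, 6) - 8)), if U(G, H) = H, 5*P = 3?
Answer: 962/5 ≈ 192.40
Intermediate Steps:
P = ⅗ (P = (⅕)*3 = ⅗ ≈ 0.60000)
(13*1)*((-8 + P)*(U(5, 6) - 8)) = (13*1)*((-8 + ⅗)*(6 - 8)) = 13*(-37/5*(-2)) = 13*(74/5) = 962/5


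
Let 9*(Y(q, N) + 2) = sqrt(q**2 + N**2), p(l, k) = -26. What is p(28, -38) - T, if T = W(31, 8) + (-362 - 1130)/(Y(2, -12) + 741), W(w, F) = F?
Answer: -1414702574/44235653 - 26856*sqrt(37)/44235653 ≈ -31.985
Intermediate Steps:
Y(q, N) = -2 + sqrt(N**2 + q**2)/9 (Y(q, N) = -2 + sqrt(q**2 + N**2)/9 = -2 + sqrt(N**2 + q**2)/9)
T = 8 - 1492/(739 + 2*sqrt(37)/9) (T = 8 + (-362 - 1130)/((-2 + sqrt((-12)**2 + 2**2)/9) + 741) = 8 - 1492/((-2 + sqrt(144 + 4)/9) + 741) = 8 - 1492/((-2 + sqrt(148)/9) + 741) = 8 - 1492/((-2 + (2*sqrt(37))/9) + 741) = 8 - 1492/((-2 + 2*sqrt(37)/9) + 741) = 8 - 1492/(739 + 2*sqrt(37)/9) ≈ 5.9847)
p(28, -38) - T = -26 - (264575596/44235653 + 26856*sqrt(37)/44235653) = -26 + (-264575596/44235653 - 26856*sqrt(37)/44235653) = -1414702574/44235653 - 26856*sqrt(37)/44235653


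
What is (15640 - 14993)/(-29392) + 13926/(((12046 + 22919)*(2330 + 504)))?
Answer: -10617073513/485412847920 ≈ -0.021872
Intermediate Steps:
(15640 - 14993)/(-29392) + 13926/(((12046 + 22919)*(2330 + 504))) = 647*(-1/29392) + 13926/((34965*2834)) = -647/29392 + 13926/99090810 = -647/29392 + 13926*(1/99090810) = -647/29392 + 2321/16515135 = -10617073513/485412847920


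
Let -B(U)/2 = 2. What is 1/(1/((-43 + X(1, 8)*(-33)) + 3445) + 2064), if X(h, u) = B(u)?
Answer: 3534/7294177 ≈ 0.00048450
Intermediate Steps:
B(U) = -4 (B(U) = -2*2 = -4)
X(h, u) = -4
1/(1/((-43 + X(1, 8)*(-33)) + 3445) + 2064) = 1/(1/((-43 - 4*(-33)) + 3445) + 2064) = 1/(1/((-43 + 132) + 3445) + 2064) = 1/(1/(89 + 3445) + 2064) = 1/(1/3534 + 2064) = 1/(7294177/3534) = 3534/7294177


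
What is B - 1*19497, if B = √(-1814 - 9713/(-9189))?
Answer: -19497 + I*√17008974793/3063 ≈ -19497.0 + 42.579*I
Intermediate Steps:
B = I*√17008974793/3063 (B = √(-1814 - 9713*(-1/9189)) = √(-1814 + 9713/9189) = √(-16659133/9189) = I*√17008974793/3063 ≈ 42.579*I)
B - 1*19497 = I*√17008974793/3063 - 1*19497 = I*√17008974793/3063 - 19497 = -19497 + I*√17008974793/3063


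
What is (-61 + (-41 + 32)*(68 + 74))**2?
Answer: 1792921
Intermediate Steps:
(-61 + (-41 + 32)*(68 + 74))**2 = (-61 - 9*142)**2 = (-61 - 1278)**2 = (-1339)**2 = 1792921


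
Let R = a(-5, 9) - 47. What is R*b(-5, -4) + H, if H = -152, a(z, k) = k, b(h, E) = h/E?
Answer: -399/2 ≈ -199.50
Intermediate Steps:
R = -38 (R = 9 - 47 = -38)
R*b(-5, -4) + H = -(-190)/(-4) - 152 = -(-190)*(-1)/4 - 152 = -38*5/4 - 152 = -95/2 - 152 = -399/2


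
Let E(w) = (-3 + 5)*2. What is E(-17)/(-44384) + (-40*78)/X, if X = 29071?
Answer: -34648591/322571816 ≈ -0.10741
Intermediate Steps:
E(w) = 4 (E(w) = 2*2 = 4)
E(-17)/(-44384) + (-40*78)/X = 4/(-44384) - 40*78/29071 = 4*(-1/44384) - 3120*1/29071 = -1/11096 - 3120/29071 = -34648591/322571816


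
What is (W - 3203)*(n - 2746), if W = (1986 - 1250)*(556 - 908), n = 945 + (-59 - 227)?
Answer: 547367925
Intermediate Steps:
n = 659 (n = 945 - 286 = 659)
W = -259072 (W = 736*(-352) = -259072)
(W - 3203)*(n - 2746) = (-259072 - 3203)*(659 - 2746) = -262275*(-2087) = 547367925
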